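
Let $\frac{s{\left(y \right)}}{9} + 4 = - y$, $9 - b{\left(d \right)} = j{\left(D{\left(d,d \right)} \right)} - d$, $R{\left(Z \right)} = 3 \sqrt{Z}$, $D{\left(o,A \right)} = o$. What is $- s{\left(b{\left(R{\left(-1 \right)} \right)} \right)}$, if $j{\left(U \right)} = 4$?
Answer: $81 + 27 i \approx 81.0 + 27.0 i$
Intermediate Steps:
$b{\left(d \right)} = 5 + d$ ($b{\left(d \right)} = 9 - \left(4 - d\right) = 9 + \left(-4 + d\right) = 5 + d$)
$s{\left(y \right)} = -36 - 9 y$ ($s{\left(y \right)} = -36 + 9 \left(- y\right) = -36 - 9 y$)
$- s{\left(b{\left(R{\left(-1 \right)} \right)} \right)} = - (-36 - 9 \left(5 + 3 \sqrt{-1}\right)) = - (-36 - 9 \left(5 + 3 i\right)) = - (-36 - \left(45 + 27 i\right)) = - (-81 - 27 i) = 81 + 27 i$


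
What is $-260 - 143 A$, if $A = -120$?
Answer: $16900$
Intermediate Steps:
$-260 - 143 A = -260 - -17160 = -260 + 17160 = 16900$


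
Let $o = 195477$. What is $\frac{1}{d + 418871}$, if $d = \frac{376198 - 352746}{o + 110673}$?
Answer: $\frac{11775}{4932206927} \approx 2.3874 \cdot 10^{-6}$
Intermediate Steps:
$d = \frac{902}{11775}$ ($d = \frac{376198 - 352746}{195477 + 110673} = \frac{23452}{306150} = 23452 \cdot \frac{1}{306150} = \frac{902}{11775} \approx 0.076603$)
$\frac{1}{d + 418871} = \frac{1}{\frac{902}{11775} + 418871} = \frac{1}{\frac{4932206927}{11775}} = \frac{11775}{4932206927}$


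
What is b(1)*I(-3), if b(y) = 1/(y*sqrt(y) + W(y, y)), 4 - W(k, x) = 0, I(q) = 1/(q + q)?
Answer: -1/30 ≈ -0.033333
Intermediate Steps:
I(q) = 1/(2*q)
W(k, x) = 4 (W(k, x) = 4 - 1*0 = 4 + 0 = 4)
b(y) = 1/(4 + y**(3/2)) (b(y) = 1/(y*sqrt(y) + 4) = 1/(y**(3/2) + 4) = 1/(4 + y**(3/2)))
b(1)*I(-3) = ((1/2)/(-3))/(4 + 1**(3/2)) = ((1/2)*(-1/3))/(4 + 1) = -1/6/5 = (1/5)*(-1/6) = -1/30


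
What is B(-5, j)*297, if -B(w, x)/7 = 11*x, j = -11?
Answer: 251559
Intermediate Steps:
B(w, x) = -77*x
B(-5, j)*297 = -77*(-11)*297 = 847*297 = 251559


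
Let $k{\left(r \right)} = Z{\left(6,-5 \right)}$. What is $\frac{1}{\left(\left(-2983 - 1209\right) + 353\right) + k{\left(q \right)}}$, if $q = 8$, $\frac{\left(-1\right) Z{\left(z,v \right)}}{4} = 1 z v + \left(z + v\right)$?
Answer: $- \frac{1}{3723} \approx -0.0002686$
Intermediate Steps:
$Z{\left(z,v \right)} = - 4 v - 4 z - 4 v z$ ($Z{\left(z,v \right)} = - 4 \left(1 z v + \left(z + v\right)\right) = - 4 \left(z v + \left(v + z\right)\right) = - 4 \left(v z + \left(v + z\right)\right) = - 4 \left(v + z + v z\right) = - 4 v - 4 z - 4 v z$)
$k{\left(r \right)} = 116$ ($k{\left(r \right)} = \left(-4\right) \left(-5\right) - 24 - \left(-20\right) 6 = 20 - 24 + 120 = 116$)
$\frac{1}{\left(\left(-2983 - 1209\right) + 353\right) + k{\left(q \right)}} = \frac{1}{\left(\left(-2983 - 1209\right) + 353\right) + 116} = \frac{1}{\left(-4192 + 353\right) + 116} = \frac{1}{-3839 + 116} = \frac{1}{-3723} = - \frac{1}{3723}$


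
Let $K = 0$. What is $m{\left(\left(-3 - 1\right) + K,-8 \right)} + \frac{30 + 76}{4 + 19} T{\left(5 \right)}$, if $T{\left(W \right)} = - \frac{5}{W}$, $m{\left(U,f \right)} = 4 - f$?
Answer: $\frac{170}{23} \approx 7.3913$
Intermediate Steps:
$m{\left(\left(-3 - 1\right) + K,-8 \right)} + \frac{30 + 76}{4 + 19} T{\left(5 \right)} = \left(4 - -8\right) + \frac{30 + 76}{4 + 19} \left(- \frac{5}{5}\right) = \left(4 + 8\right) + \frac{106}{23} \left(\left(-5\right) \frac{1}{5}\right) = 12 + 106 \cdot \frac{1}{23} \left(-1\right) = 12 + \frac{106}{23} \left(-1\right) = 12 - \frac{106}{23} = \frac{170}{23}$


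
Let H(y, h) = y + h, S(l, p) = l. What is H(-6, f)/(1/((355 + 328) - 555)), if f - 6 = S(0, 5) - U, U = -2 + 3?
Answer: -128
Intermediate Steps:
U = 1
f = 5 (f = 6 + (0 - 1*1) = 6 + (0 - 1) = 6 - 1 = 5)
H(y, h) = h + y
H(-6, f)/(1/((355 + 328) - 555)) = (5 - 6)/(1/((355 + 328) - 555)) = -1/(1/(683 - 555)) = -1/(1/128) = -1/1/128 = -1*128 = -128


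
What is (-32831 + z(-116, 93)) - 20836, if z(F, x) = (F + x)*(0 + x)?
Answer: -55806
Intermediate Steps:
z(F, x) = x*(F + x) (z(F, x) = (F + x)*x = x*(F + x))
(-32831 + z(-116, 93)) - 20836 = (-32831 + 93*(-116 + 93)) - 20836 = (-32831 + 93*(-23)) - 20836 = (-32831 - 2139) - 20836 = -34970 - 20836 = -55806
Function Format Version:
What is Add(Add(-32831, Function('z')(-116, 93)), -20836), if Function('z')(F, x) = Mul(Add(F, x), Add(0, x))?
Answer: -55806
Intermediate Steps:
Function('z')(F, x) = Mul(x, Add(F, x)) (Function('z')(F, x) = Mul(Add(F, x), x) = Mul(x, Add(F, x)))
Add(Add(-32831, Function('z')(-116, 93)), -20836) = Add(Add(-32831, Mul(93, Add(-116, 93))), -20836) = Add(Add(-32831, Mul(93, -23)), -20836) = Add(Add(-32831, -2139), -20836) = Add(-34970, -20836) = -55806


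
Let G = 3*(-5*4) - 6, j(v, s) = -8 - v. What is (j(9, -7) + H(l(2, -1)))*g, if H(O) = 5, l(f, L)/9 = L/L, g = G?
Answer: 792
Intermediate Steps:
G = -66 (G = 3*(-20) - 6 = -60 - 6 = -66)
g = -66
l(f, L) = 9 (l(f, L) = 9*(L/L) = 9*1 = 9)
(j(9, -7) + H(l(2, -1)))*g = ((-8 - 1*9) + 5)*(-66) = ((-8 - 9) + 5)*(-66) = (-17 + 5)*(-66) = -12*(-66) = 792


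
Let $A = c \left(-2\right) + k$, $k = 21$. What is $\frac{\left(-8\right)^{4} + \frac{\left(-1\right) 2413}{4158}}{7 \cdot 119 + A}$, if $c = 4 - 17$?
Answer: $\frac{3405751}{731808} \approx 4.6539$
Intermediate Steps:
$c = -13$
$A = 47$ ($A = \left(-13\right) \left(-2\right) + 21 = 26 + 21 = 47$)
$\frac{\left(-8\right)^{4} + \frac{\left(-1\right) 2413}{4158}}{7 \cdot 119 + A} = \frac{\left(-8\right)^{4} + \frac{\left(-1\right) 2413}{4158}}{7 \cdot 119 + 47} = \frac{4096 - \frac{2413}{4158}}{833 + 47} = \frac{4096 - \frac{2413}{4158}}{880} = \frac{17028755}{4158} \cdot \frac{1}{880} = \frac{3405751}{731808}$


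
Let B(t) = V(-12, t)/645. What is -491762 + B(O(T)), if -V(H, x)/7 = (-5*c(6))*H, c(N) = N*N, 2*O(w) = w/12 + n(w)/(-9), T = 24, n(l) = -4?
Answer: -21146774/43 ≈ -4.9179e+5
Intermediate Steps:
O(w) = 2/9 + w/24 (O(w) = (w/12 - 4/(-9))/2 = (w*(1/12) - 4*(-⅑))/2 = (w/12 + 4/9)/2 = (4/9 + w/12)/2 = 2/9 + w/24)
c(N) = N²
V(H, x) = 1260*H (V(H, x) = -7*(-5*6²)*H = -7*(-5*36)*H = -(-1260)*H = 1260*H)
B(t) = -1008/43 (B(t) = (1260*(-12))/645 = -15120*1/645 = -1008/43)
-491762 + B(O(T)) = -491762 - 1008/43 = -21146774/43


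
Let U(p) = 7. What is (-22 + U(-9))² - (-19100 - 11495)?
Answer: 30820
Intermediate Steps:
(-22 + U(-9))² - (-19100 - 11495) = (-22 + 7)² - (-19100 - 11495) = (-15)² - 1*(-30595) = 225 + 30595 = 30820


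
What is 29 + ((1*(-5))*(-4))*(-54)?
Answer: -1051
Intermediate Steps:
29 + ((1*(-5))*(-4))*(-54) = 29 - 5*(-4)*(-54) = 29 + 20*(-54) = 29 - 1080 = -1051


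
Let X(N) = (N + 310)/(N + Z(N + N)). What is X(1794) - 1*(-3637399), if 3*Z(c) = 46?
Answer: 4935952021/1357 ≈ 3.6374e+6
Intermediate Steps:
Z(c) = 46/3 (Z(c) = (1/3)*46 = 46/3)
X(N) = (310 + N)/(46/3 + N) (X(N) = (N + 310)/(N + 46/3) = (310 + N)/(46/3 + N))
X(1794) - 1*(-3637399) = 3*(310 + 1794)/(46 + 3*1794) - 1*(-3637399) = 3*2104/(46 + 5382) + 3637399 = 3*2104/5428 + 3637399 = 3*(1/5428)*2104 + 3637399 = 1578/1357 + 3637399 = 4935952021/1357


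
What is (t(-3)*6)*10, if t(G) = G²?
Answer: 540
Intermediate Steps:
(t(-3)*6)*10 = ((-3)²*6)*10 = (9*6)*10 = 54*10 = 540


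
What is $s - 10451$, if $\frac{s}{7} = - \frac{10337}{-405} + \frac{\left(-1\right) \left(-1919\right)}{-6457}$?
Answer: $- \frac{26868471637}{2615085} \approx -10274.0$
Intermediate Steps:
$s = \frac{461781698}{2615085}$ ($s = 7 \left(- \frac{10337}{-405} + \frac{\left(-1\right) \left(-1919\right)}{-6457}\right) = 7 \left(\left(-10337\right) \left(- \frac{1}{405}\right) + 1919 \left(- \frac{1}{6457}\right)\right) = 7 \left(\frac{10337}{405} - \frac{1919}{6457}\right) = 7 \cdot \frac{65968814}{2615085} = \frac{461781698}{2615085} \approx 176.58$)
$s - 10451 = \frac{461781698}{2615085} - 10451 = - \frac{26868471637}{2615085}$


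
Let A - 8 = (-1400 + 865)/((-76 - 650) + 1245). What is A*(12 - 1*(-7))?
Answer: 68723/519 ≈ 132.41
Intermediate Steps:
A = 3617/519 (A = 8 + (-1400 + 865)/((-76 - 650) + 1245) = 8 - 535/(-726 + 1245) = 8 - 535/519 = 3617/519 ≈ 6.9692)
A*(12 - 1*(-7)) = 3617*(12 - 1*(-7))/519 = 3617*(12 + 7)/519 = (3617/519)*19 = 68723/519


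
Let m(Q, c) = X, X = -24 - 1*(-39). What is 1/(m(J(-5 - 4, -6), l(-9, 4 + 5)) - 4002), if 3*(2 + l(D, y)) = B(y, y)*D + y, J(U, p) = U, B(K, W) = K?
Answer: -1/3987 ≈ -0.00025081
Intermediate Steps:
X = 15 (X = -24 + 39 = 15)
l(D, y) = -2 + y/3 + D*y/3 (l(D, y) = -2 + (y*D + y)/3 = -2 + (D*y + y)/3 = -2 + (y + D*y)/3 = -2 + (y/3 + D*y/3) = -2 + y/3 + D*y/3)
m(Q, c) = 15
1/(m(J(-5 - 4, -6), l(-9, 4 + 5)) - 4002) = 1/(15 - 4002) = 1/(-3987) = -1/3987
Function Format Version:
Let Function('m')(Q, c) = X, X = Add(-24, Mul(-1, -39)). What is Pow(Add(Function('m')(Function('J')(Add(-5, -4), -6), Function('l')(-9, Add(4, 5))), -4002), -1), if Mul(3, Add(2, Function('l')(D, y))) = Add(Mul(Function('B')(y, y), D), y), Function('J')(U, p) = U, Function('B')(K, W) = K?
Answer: Rational(-1, 3987) ≈ -0.00025081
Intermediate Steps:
X = 15 (X = Add(-24, 39) = 15)
Function('l')(D, y) = Add(-2, Mul(Rational(1, 3), y), Mul(Rational(1, 3), D, y)) (Function('l')(D, y) = Add(-2, Mul(Rational(1, 3), Add(Mul(y, D), y))) = Add(-2, Mul(Rational(1, 3), Add(Mul(D, y), y))) = Add(-2, Mul(Rational(1, 3), Add(y, Mul(D, y)))) = Add(-2, Add(Mul(Rational(1, 3), y), Mul(Rational(1, 3), D, y))) = Add(-2, Mul(Rational(1, 3), y), Mul(Rational(1, 3), D, y)))
Function('m')(Q, c) = 15
Pow(Add(Function('m')(Function('J')(Add(-5, -4), -6), Function('l')(-9, Add(4, 5))), -4002), -1) = Pow(Add(15, -4002), -1) = Pow(-3987, -1) = Rational(-1, 3987)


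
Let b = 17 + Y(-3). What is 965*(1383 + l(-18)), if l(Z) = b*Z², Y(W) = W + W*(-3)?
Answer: 8525775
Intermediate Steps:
Y(W) = -2*W (Y(W) = W - 3*W = -2*W)
b = 23 (b = 17 - 2*(-3) = 17 + 6 = 23)
l(Z) = 23*Z²
965*(1383 + l(-18)) = 965*(1383 + 23*(-18)²) = 965*(1383 + 23*324) = 965*(1383 + 7452) = 965*8835 = 8525775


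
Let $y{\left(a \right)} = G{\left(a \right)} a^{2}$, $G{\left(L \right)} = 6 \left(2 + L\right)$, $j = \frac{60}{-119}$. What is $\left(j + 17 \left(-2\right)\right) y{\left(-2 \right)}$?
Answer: $0$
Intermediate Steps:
$j = - \frac{60}{119}$ ($j = 60 \left(- \frac{1}{119}\right) = - \frac{60}{119} \approx -0.5042$)
$G{\left(L \right)} = 12 + 6 L$
$y{\left(a \right)} = a^{2} \left(12 + 6 a\right)$ ($y{\left(a \right)} = \left(12 + 6 a\right) a^{2} = a^{2} \left(12 + 6 a\right)$)
$\left(j + 17 \left(-2\right)\right) y{\left(-2 \right)} = \left(- \frac{60}{119} + 17 \left(-2\right)\right) 6 \left(-2\right)^{2} \left(2 - 2\right) = \left(- \frac{60}{119} - 34\right) 6 \cdot 4 \cdot 0 = \left(- \frac{4106}{119}\right) 0 = 0$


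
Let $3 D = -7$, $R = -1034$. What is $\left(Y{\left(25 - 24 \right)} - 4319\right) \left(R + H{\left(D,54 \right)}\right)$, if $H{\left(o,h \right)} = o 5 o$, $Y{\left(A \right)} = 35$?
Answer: $4313036$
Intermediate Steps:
$D = - \frac{7}{3}$ ($D = \frac{1}{3} \left(-7\right) = - \frac{7}{3} \approx -2.3333$)
$H{\left(o,h \right)} = 5 o^{2}$ ($H{\left(o,h \right)} = 5 o o = 5 o^{2}$)
$\left(Y{\left(25 - 24 \right)} - 4319\right) \left(R + H{\left(D,54 \right)}\right) = \left(35 - 4319\right) \left(-1034 + 5 \left(- \frac{7}{3}\right)^{2}\right) = - 4284 \left(-1034 + 5 \cdot \frac{49}{9}\right) = - 4284 \left(-1034 + \frac{245}{9}\right) = \left(-4284\right) \left(- \frac{9061}{9}\right) = 4313036$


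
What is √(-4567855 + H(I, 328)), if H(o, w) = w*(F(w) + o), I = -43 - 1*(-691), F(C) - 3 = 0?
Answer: I*√4354327 ≈ 2086.7*I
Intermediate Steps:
F(C) = 3 (F(C) = 3 + 0 = 3)
I = 648 (I = -43 + 691 = 648)
H(o, w) = w*(3 + o)
√(-4567855 + H(I, 328)) = √(-4567855 + 328*(3 + 648)) = √(-4567855 + 328*651) = √(-4567855 + 213528) = √(-4354327) = I*√4354327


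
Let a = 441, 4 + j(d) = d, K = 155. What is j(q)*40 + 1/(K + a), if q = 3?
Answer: -23839/596 ≈ -39.998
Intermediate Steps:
j(d) = -4 + d
j(q)*40 + 1/(K + a) = (-4 + 3)*40 + 1/(155 + 441) = -1*40 + 1/596 = -40 + 1/596 = -23839/596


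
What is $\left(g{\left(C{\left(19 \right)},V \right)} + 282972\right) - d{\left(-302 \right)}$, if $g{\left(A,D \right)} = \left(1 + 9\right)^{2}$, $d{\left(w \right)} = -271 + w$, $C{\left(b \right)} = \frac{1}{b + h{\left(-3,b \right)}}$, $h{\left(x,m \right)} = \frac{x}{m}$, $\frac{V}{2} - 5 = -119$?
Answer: $283645$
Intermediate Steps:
$V = -228$ ($V = 10 + 2 \left(-119\right) = 10 - 238 = -228$)
$C{\left(b \right)} = \frac{1}{b - \frac{3}{b}}$
$g{\left(A,D \right)} = 100$ ($g{\left(A,D \right)} = 10^{2} = 100$)
$\left(g{\left(C{\left(19 \right)},V \right)} + 282972\right) - d{\left(-302 \right)} = \left(100 + 282972\right) - \left(-271 - 302\right) = 283072 - -573 = 283072 + 573 = 283645$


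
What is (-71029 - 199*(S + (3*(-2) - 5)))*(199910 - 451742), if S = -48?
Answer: 14930615616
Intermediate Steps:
(-71029 - 199*(S + (3*(-2) - 5)))*(199910 - 451742) = (-71029 - 199*(-48 + (3*(-2) - 5)))*(199910 - 451742) = (-71029 - 199*(-48 + (-6 - 5)))*(-251832) = (-71029 - 199*(-48 - 11))*(-251832) = (-71029 - 199*(-59))*(-251832) = (-71029 + 11741)*(-251832) = -59288*(-251832) = 14930615616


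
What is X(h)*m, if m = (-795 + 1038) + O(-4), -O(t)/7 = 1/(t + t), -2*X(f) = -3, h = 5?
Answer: 5853/16 ≈ 365.81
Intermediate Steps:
X(f) = 3/2 (X(f) = -½*(-3) = 3/2)
O(t) = -7/(2*t) (O(t) = -7/(t + t) = -7*1/(2*t) = -7/(2*t))
m = 1951/8 (m = (-795 + 1038) - 7/2/(-4) = 243 - 7/2*(-¼) = 243 + 7/8 = 1951/8 ≈ 243.88)
X(h)*m = (3/2)*(1951/8) = 5853/16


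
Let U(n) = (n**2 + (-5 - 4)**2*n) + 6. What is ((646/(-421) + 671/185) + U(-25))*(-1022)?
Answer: 110793700598/77885 ≈ 1.4225e+6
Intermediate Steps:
U(n) = 6 + n**2 + 81*n (U(n) = (n**2 + (-9)**2*n) + 6 = (n**2 + 81*n) + 6 = 6 + n**2 + 81*n)
((646/(-421) + 671/185) + U(-25))*(-1022) = ((646/(-421) + 671/185) + (6 + (-25)**2 + 81*(-25)))*(-1022) = ((646*(-1/421) + 671*(1/185)) + (6 + 625 - 2025))*(-1022) = ((-646/421 + 671/185) - 1394)*(-1022) = (162981/77885 - 1394)*(-1022) = -108408709/77885*(-1022) = 110793700598/77885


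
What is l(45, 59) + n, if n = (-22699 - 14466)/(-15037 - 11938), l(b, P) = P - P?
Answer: 7433/5395 ≈ 1.3778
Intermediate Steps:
l(b, P) = 0
n = 7433/5395 (n = -37165/(-26975) = -37165*(-1/26975) = 7433/5395 ≈ 1.3778)
l(45, 59) + n = 0 + 7433/5395 = 7433/5395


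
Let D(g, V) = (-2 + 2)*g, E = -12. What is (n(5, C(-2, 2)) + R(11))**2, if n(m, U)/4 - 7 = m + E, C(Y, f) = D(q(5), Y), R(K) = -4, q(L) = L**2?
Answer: 16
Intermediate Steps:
D(g, V) = 0 (D(g, V) = 0*g = 0)
C(Y, f) = 0
n(m, U) = -20 + 4*m (n(m, U) = 28 + 4*(m - 12) = 28 + 4*(-12 + m) = 28 + (-48 + 4*m) = -20 + 4*m)
(n(5, C(-2, 2)) + R(11))**2 = ((-20 + 4*5) - 4)**2 = ((-20 + 20) - 4)**2 = (0 - 4)**2 = (-4)**2 = 16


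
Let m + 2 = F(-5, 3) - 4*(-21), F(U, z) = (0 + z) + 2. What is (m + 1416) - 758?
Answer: 745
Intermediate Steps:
F(U, z) = 2 + z (F(U, z) = z + 2 = 2 + z)
m = 87 (m = -2 + ((2 + 3) - 4*(-21)) = -2 + (5 + 84) = -2 + 89 = 87)
(m + 1416) - 758 = (87 + 1416) - 758 = 1503 - 758 = 745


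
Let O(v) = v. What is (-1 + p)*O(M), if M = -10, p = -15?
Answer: 160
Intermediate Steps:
(-1 + p)*O(M) = (-1 - 15)*(-10) = -16*(-10) = 160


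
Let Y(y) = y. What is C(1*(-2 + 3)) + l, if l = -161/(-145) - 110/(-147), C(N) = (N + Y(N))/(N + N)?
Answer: 60932/21315 ≈ 2.8586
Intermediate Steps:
C(N) = 1 (C(N) = (N + N)/(N + N) = (2*N)/((2*N)) = (2*N)*(1/(2*N)) = 1)
l = 39617/21315 (l = -161*(-1/145) - 110*(-1/147) = 161/145 + 110/147 = 39617/21315 ≈ 1.8586)
C(1*(-2 + 3)) + l = 1 + 39617/21315 = 60932/21315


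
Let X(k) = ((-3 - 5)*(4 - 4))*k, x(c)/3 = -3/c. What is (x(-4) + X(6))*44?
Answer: 99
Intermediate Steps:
x(c) = -9/c (x(c) = 3*(-3/c) = -9/c)
X(k) = 0 (X(k) = (-8*0)*k = 0*k = 0)
(x(-4) + X(6))*44 = (-9/(-4) + 0)*44 = (-9*(-1/4) + 0)*44 = (9/4 + 0)*44 = (9/4)*44 = 99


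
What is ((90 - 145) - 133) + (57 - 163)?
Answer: -294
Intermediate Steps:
((90 - 145) - 133) + (57 - 163) = (-55 - 133) - 106 = -188 - 106 = -294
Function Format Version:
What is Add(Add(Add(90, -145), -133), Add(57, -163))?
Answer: -294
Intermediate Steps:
Add(Add(Add(90, -145), -133), Add(57, -163)) = Add(Add(-55, -133), -106) = Add(-188, -106) = -294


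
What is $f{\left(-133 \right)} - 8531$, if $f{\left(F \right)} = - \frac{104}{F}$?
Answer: $- \frac{1134519}{133} \approx -8530.2$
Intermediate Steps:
$f{\left(-133 \right)} - 8531 = - \frac{104}{-133} - 8531 = \left(-104\right) \left(- \frac{1}{133}\right) - 8531 = \frac{104}{133} - 8531 = - \frac{1134519}{133}$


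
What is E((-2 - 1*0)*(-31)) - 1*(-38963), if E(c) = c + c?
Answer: 39087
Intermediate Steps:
E(c) = 2*c
E((-2 - 1*0)*(-31)) - 1*(-38963) = 2*((-2 - 1*0)*(-31)) - 1*(-38963) = 2*((-2 + 0)*(-31)) + 38963 = 2*(-2*(-31)) + 38963 = 2*62 + 38963 = 124 + 38963 = 39087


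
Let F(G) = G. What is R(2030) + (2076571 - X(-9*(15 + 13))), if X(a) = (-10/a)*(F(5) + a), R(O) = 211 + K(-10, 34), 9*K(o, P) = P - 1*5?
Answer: 87225391/42 ≈ 2.0768e+6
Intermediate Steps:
K(o, P) = -5/9 + P/9 (K(o, P) = (P - 1*5)/9 = (P - 5)/9 = (-5 + P)/9 = -5/9 + P/9)
R(O) = 1928/9 (R(O) = 211 + (-5/9 + (⅑)*34) = 211 + (-5/9 + 34/9) = 211 + 29/9 = 1928/9)
X(a) = -10*(5 + a)/a (X(a) = (-10/a)*(5 + a) = -10*(5 + a)/a)
R(2030) + (2076571 - X(-9*(15 + 13))) = 1928/9 + (2076571 - (-10 - 50*(-1/(9*(15 + 13))))) = 1928/9 + (2076571 - (-10 - 50/((-9*28)))) = 1928/9 + (2076571 - (-10 - 50/(-252))) = 1928/9 + (2076571 - (-10 - 50*(-1/252))) = 1928/9 + (2076571 - (-10 + 25/126)) = 1928/9 + (2076571 - 1*(-1235/126)) = 1928/9 + (2076571 + 1235/126) = 1928/9 + 261649181/126 = 87225391/42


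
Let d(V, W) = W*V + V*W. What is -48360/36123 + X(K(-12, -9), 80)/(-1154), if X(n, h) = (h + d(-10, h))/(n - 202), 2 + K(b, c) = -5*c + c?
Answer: -196469935/145900797 ≈ -1.3466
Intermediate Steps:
d(V, W) = 2*V*W (d(V, W) = V*W + V*W = 2*V*W)
K(b, c) = -2 - 4*c (K(b, c) = -2 + (-5*c + c) = -2 - 4*c)
X(n, h) = -19*h/(-202 + n) (X(n, h) = (h + 2*(-10)*h)/(n - 202) = (h - 20*h)/(-202 + n) = (-19*h)/(-202 + n) = -19*h/(-202 + n))
-48360/36123 + X(K(-12, -9), 80)/(-1154) = -48360/36123 - 19*80/(-202 + (-2 - 4*(-9)))/(-1154) = -48360*1/36123 - 19*80/(-202 + (-2 + 36))*(-1/1154) = -16120/12041 - 19*80/(-202 + 34)*(-1/1154) = -16120/12041 - 19*80/(-168)*(-1/1154) = -16120/12041 - 19*80*(-1/168)*(-1/1154) = -16120/12041 + (190/21)*(-1/1154) = -16120/12041 - 95/12117 = -196469935/145900797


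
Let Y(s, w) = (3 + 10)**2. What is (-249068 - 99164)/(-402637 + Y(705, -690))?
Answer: 87058/100617 ≈ 0.86524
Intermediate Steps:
Y(s, w) = 169 (Y(s, w) = 13**2 = 169)
(-249068 - 99164)/(-402637 + Y(705, -690)) = (-249068 - 99164)/(-402637 + 169) = -348232/(-402468) = -348232*(-1/402468) = 87058/100617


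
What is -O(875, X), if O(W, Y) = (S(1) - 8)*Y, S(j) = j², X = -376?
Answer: -2632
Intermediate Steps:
O(W, Y) = -7*Y (O(W, Y) = (1² - 8)*Y = (1 - 8)*Y = -7*Y)
-O(875, X) = -(-7)*(-376) = -1*2632 = -2632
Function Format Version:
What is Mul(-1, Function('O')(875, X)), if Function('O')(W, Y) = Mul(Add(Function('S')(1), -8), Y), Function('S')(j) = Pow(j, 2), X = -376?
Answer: -2632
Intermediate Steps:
Function('O')(W, Y) = Mul(-7, Y) (Function('O')(W, Y) = Mul(Add(Pow(1, 2), -8), Y) = Mul(Add(1, -8), Y) = Mul(-7, Y))
Mul(-1, Function('O')(875, X)) = Mul(-1, Mul(-7, -376)) = Mul(-1, 2632) = -2632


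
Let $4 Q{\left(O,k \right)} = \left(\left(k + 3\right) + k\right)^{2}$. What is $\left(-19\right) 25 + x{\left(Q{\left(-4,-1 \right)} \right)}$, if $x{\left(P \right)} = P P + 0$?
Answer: $- \frac{7599}{16} \approx -474.94$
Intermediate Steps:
$Q{\left(O,k \right)} = \frac{\left(3 + 2 k\right)^{2}}{4}$ ($Q{\left(O,k \right)} = \frac{\left(\left(k + 3\right) + k\right)^{2}}{4} = \frac{\left(\left(3 + k\right) + k\right)^{2}}{4} = \frac{\left(3 + 2 k\right)^{2}}{4}$)
$x{\left(P \right)} = P^{2}$ ($x{\left(P \right)} = P^{2} + 0 = P^{2}$)
$\left(-19\right) 25 + x{\left(Q{\left(-4,-1 \right)} \right)} = \left(-19\right) 25 + \left(\frac{\left(3 + 2 \left(-1\right)\right)^{2}}{4}\right)^{2} = -475 + \left(\frac{\left(3 - 2\right)^{2}}{4}\right)^{2} = -475 + \left(\frac{1^{2}}{4}\right)^{2} = -475 + \left(\frac{1}{4} \cdot 1\right)^{2} = -475 + \left(\frac{1}{4}\right)^{2} = -475 + \frac{1}{16} = - \frac{7599}{16}$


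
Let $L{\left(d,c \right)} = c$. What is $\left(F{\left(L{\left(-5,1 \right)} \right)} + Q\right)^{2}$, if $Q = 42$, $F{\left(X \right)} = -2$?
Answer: $1600$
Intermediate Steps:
$\left(F{\left(L{\left(-5,1 \right)} \right)} + Q\right)^{2} = \left(-2 + 42\right)^{2} = 40^{2} = 1600$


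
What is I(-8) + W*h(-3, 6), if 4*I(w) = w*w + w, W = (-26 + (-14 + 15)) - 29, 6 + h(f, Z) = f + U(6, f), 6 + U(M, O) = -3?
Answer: 986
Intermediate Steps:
U(M, O) = -9 (U(M, O) = -6 - 3 = -9)
h(f, Z) = -15 + f (h(f, Z) = -6 + (f - 9) = -6 + (-9 + f) = -15 + f)
W = -54 (W = (-26 + 1) - 29 = -25 - 29 = -54)
I(w) = w/4 + w²/4 (I(w) = (w*w + w)/4 = (w² + w)/4 = (w + w²)/4 = w/4 + w²/4)
I(-8) + W*h(-3, 6) = (¼)*(-8)*(1 - 8) - 54*(-15 - 3) = (¼)*(-8)*(-7) - 54*(-18) = 14 + 972 = 986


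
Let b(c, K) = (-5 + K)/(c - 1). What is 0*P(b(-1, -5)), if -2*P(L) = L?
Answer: 0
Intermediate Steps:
b(c, K) = (-5 + K)/(-1 + c)
P(L) = -L/2
0*P(b(-1, -5)) = 0*(-(-5 - 5)/(2*(-1 - 1))) = 0*(-(-10)/(2*(-2))) = 0*(-(-1)*(-10)/4) = 0*(-½*5) = 0*(-5/2) = 0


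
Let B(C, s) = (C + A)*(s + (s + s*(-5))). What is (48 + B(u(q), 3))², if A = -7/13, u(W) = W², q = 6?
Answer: 12425625/169 ≈ 73524.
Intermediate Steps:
A = -7/13 (A = -7*1/13 = -7/13 ≈ -0.53846)
B(C, s) = -3*s*(-7/13 + C) (B(C, s) = (C - 7/13)*(s + (s + s*(-5))) = (-7/13 + C)*(s + (s - 5*s)) = (-7/13 + C)*(s - 4*s) = (-7/13 + C)*(-3*s) = -3*s*(-7/13 + C))
(48 + B(u(q), 3))² = (48 + (3/13)*3*(7 - 13*6²))² = (48 + (3/13)*3*(7 - 13*36))² = (48 + (3/13)*3*(7 - 468))² = (48 + (3/13)*3*(-461))² = (48 - 4149/13)² = (-3525/13)² = 12425625/169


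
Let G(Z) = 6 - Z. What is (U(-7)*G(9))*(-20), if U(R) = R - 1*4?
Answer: -660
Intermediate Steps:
U(R) = -4 + R (U(R) = R - 4 = -4 + R)
(U(-7)*G(9))*(-20) = ((-4 - 7)*(6 - 1*9))*(-20) = -11*(6 - 9)*(-20) = -11*(-3)*(-20) = 33*(-20) = -660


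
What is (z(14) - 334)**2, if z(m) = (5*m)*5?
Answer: 256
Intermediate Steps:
z(m) = 25*m
(z(14) - 334)**2 = (25*14 - 334)**2 = (350 - 334)**2 = 16**2 = 256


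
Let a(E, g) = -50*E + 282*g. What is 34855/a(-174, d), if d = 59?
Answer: 34855/25338 ≈ 1.3756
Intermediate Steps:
34855/a(-174, d) = 34855/(-50*(-174) + 282*59) = 34855/(8700 + 16638) = 34855/25338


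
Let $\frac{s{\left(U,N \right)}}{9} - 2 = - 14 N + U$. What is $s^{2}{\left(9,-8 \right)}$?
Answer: $1225449$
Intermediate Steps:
$s{\left(U,N \right)} = 18 - 126 N + 9 U$ ($s{\left(U,N \right)} = 18 + 9 \left(- 14 N + U\right) = 18 + 9 \left(U - 14 N\right) = 18 - \left(- 9 U + 126 N\right) = 18 - 126 N + 9 U$)
$s^{2}{\left(9,-8 \right)} = \left(18 - -1008 + 9 \cdot 9\right)^{2} = \left(18 + 1008 + 81\right)^{2} = 1107^{2} = 1225449$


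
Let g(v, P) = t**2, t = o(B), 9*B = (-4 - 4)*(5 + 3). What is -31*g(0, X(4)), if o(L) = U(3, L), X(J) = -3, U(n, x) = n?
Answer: -279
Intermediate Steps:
B = -64/9 (B = ((-4 - 4)*(5 + 3))/9 = (-8*8)/9 = (1/9)*(-64) = -64/9 ≈ -7.1111)
o(L) = 3
t = 3
g(v, P) = 9 (g(v, P) = 3**2 = 9)
-31*g(0, X(4)) = -31*9 = -279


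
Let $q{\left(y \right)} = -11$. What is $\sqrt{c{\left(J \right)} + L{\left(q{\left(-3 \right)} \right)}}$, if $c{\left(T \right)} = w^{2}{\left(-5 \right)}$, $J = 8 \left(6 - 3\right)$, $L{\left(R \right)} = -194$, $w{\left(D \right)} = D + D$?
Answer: $i \sqrt{94} \approx 9.6954 i$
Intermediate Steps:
$w{\left(D \right)} = 2 D$
$J = 24$ ($J = 8 \cdot 3 = 24$)
$c{\left(T \right)} = 100$ ($c{\left(T \right)} = \left(2 \left(-5\right)\right)^{2} = \left(-10\right)^{2} = 100$)
$\sqrt{c{\left(J \right)} + L{\left(q{\left(-3 \right)} \right)}} = \sqrt{100 - 194} = \sqrt{-94} = i \sqrt{94}$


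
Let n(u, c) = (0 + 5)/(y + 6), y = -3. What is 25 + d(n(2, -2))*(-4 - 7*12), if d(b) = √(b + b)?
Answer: 25 - 88*√30/3 ≈ -135.67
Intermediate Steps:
n(u, c) = 5/3 (n(u, c) = (0 + 5)/(-3 + 6) = 5/3)
d(b) = √2*√b (d(b) = √(2*b) = √2*√b)
25 + d(n(2, -2))*(-4 - 7*12) = 25 + (√2*√(5/3))*(-4 - 7*12) = 25 + (√2*(√15/3))*(-4 - 84) = 25 + (√30/3)*(-88) = 25 - 88*√30/3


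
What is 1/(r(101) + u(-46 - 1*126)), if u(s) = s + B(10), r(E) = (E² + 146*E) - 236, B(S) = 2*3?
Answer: 1/24545 ≈ 4.0742e-5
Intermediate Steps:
B(S) = 6
r(E) = -236 + E² + 146*E
u(s) = 6 + s (u(s) = s + 6 = 6 + s)
1/(r(101) + u(-46 - 1*126)) = 1/((-236 + 101² + 146*101) + (6 + (-46 - 1*126))) = 1/((-236 + 10201 + 14746) + (6 + (-46 - 126))) = 1/(24711 + (6 - 172)) = 1/(24711 - 166) = 1/24545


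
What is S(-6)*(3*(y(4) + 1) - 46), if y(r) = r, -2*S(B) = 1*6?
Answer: 93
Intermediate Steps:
S(B) = -3 (S(B) = -6/2 = -½*6 = -3)
S(-6)*(3*(y(4) + 1) - 46) = -3*(3*(4 + 1) - 46) = -3*(3*5 - 46) = -3*(15 - 46) = -3*(-31) = 93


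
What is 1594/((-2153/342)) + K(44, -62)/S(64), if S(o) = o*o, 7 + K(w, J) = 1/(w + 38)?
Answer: -183101182725/723132416 ≈ -253.21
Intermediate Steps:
K(w, J) = -7 + 1/(38 + w) (K(w, J) = -7 + 1/(w + 38) = -7 + 1/(38 + w))
S(o) = o**2
1594/((-2153/342)) + K(44, -62)/S(64) = 1594/((-2153/342)) + ((-265 - 7*44)/(38 + 44))/(64**2) = 1594/((-2153*1/342)) + ((-265 - 308)/82)/4096 = 1594/(-2153/342) + ((1/82)*(-573))*(1/4096) = 1594*(-342/2153) - 573/82*1/4096 = -545148/2153 - 573/335872 = -183101182725/723132416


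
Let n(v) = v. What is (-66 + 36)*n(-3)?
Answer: 90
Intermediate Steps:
(-66 + 36)*n(-3) = (-66 + 36)*(-3) = -30*(-3) = 90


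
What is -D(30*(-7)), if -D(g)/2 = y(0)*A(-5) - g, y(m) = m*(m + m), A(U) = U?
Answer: 420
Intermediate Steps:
y(m) = 2*m**2 (y(m) = m*(2*m) = 2*m**2)
D(g) = 2*g (D(g) = -2*((2*0**2)*(-5) - g) = -2*((2*0)*(-5) - g) = -2*(0*(-5) - g) = -2*(0 - g) = -(-2)*g = 2*g)
-D(30*(-7)) = -2*30*(-7) = -2*(-210) = -1*(-420) = 420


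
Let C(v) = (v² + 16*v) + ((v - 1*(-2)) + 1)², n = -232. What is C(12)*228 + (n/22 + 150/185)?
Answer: 52054594/407 ≈ 1.2790e+5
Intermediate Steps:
C(v) = v² + (3 + v)² + 16*v (C(v) = (v² + 16*v) + ((v + 2) + 1)² = (v² + 16*v) + ((2 + v) + 1)² = (v² + 16*v) + (3 + v)² = v² + (3 + v)² + 16*v)
C(12)*228 + (n/22 + 150/185) = (9 + 2*12² + 22*12)*228 + (-232/22 + 150/185) = (9 + 2*144 + 264)*228 + (-232*1/22 + 150*(1/185)) = (9 + 288 + 264)*228 + (-116/11 + 30/37) = 561*228 - 3962/407 = 127908 - 3962/407 = 52054594/407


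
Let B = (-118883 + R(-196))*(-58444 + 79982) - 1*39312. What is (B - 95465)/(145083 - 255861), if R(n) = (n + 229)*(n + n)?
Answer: 2839252399/110778 ≈ 25630.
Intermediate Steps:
R(n) = 2*n*(229 + n) (R(n) = (229 + n)*(2*n) = 2*n*(229 + n))
B = -2839156934 (B = (-118883 + 2*(-196)*(229 - 196))*(-58444 + 79982) - 1*39312 = (-118883 + 2*(-196)*33)*21538 - 39312 = (-118883 - 12936)*21538 - 39312 = -131819*21538 - 39312 = -2839117622 - 39312 = -2839156934)
(B - 95465)/(145083 - 255861) = (-2839156934 - 95465)/(145083 - 255861) = -2839252399/(-110778) = -2839252399*(-1/110778) = 2839252399/110778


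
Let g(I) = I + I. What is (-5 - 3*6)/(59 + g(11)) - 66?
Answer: -5369/81 ≈ -66.284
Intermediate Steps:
g(I) = 2*I
(-5 - 3*6)/(59 + g(11)) - 66 = (-5 - 3*6)/(59 + 2*11) - 66 = (-5 - 18)/(59 + 22) - 66 = -23/81 - 66 = -5369/81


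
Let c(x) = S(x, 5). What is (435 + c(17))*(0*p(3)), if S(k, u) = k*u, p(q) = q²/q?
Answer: 0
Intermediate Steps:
p(q) = q
c(x) = 5*x (c(x) = x*5 = 5*x)
(435 + c(17))*(0*p(3)) = (435 + 5*17)*(0*3) = (435 + 85)*0 = 520*0 = 0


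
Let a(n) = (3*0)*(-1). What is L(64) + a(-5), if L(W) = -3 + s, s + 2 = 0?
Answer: -5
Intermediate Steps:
s = -2 (s = -2 + 0 = -2)
a(n) = 0 (a(n) = 0*(-1) = 0)
L(W) = -5 (L(W) = -3 - 2 = -5)
L(64) + a(-5) = -5 + 0 = -5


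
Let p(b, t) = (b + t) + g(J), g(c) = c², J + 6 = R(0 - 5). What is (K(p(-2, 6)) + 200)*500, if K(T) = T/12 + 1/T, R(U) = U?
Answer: 315637/3 ≈ 1.0521e+5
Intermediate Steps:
J = -11 (J = -6 + (0 - 5) = -6 - 5 = -11)
p(b, t) = 121 + b + t (p(b, t) = (b + t) + (-11)² = (b + t) + 121 = 121 + b + t)
K(T) = 1/T + T/12 (K(T) = T*(1/12) + 1/T = T/12 + 1/T = 1/T + T/12)
(K(p(-2, 6)) + 200)*500 = ((1/(121 - 2 + 6) + (121 - 2 + 6)/12) + 200)*500 = ((1/125 + (1/12)*125) + 200)*500 = ((1/125 + 125/12) + 200)*500 = (15637/1500 + 200)*500 = (315637/1500)*500 = 315637/3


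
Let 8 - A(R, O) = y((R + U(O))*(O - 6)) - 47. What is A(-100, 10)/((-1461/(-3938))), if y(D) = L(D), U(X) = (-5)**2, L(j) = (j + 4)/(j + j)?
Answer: 16098544/109575 ≈ 146.92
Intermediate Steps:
L(j) = (4 + j)/(2*j) (L(j) = (4 + j)/((2*j)) = (4 + j)*(1/(2*j)) = (4 + j)/(2*j))
U(X) = 25
y(D) = (4 + D)/(2*D)
A(R, O) = 55 - (4 + (-6 + O)*(25 + R))/(2*(-6 + O)*(25 + R)) (A(R, O) = 8 - ((4 + (R + 25)*(O - 6))/(2*(((R + 25)*(O - 6)))) - 47) = 8 - ((4 + (25 + R)*(-6 + O))/(2*(((25 + R)*(-6 + O)))) - 47) = 8 - ((4 + (-6 + O)*(25 + R))/(2*(((-6 + O)*(25 + R)))) - 47) = 8 - ((1/((-6 + O)*(25 + R)))*(4 + (-6 + O)*(25 + R))/2 - 47) = 8 - ((4 + (-6 + O)*(25 + R))/(2*(-6 + O)*(25 + R)) - 47) = 8 - (-47 + (4 + (-6 + O)*(25 + R))/(2*(-6 + O)*(25 + R))) = 8 + (47 - (4 + (-6 + O)*(25 + R))/(2*(-6 + O)*(25 + R))) = 55 - (4 + (-6 + O)*(25 + R))/(2*(-6 + O)*(25 + R)))
A(-100, 10)/((-1461/(-3938))) = ((-16354 - 654*(-100) + 2725*10 + 109*10*(-100))/(2*(-150 - 6*(-100) + 25*10 + 10*(-100))))/((-1461/(-3938))) = ((-16354 + 65400 + 27250 - 109000)/(2*(-150 + 600 + 250 - 1000)))/((-1461*(-1/3938))) = ((1/2)*(-32704)/(-300))/(1461/3938) = ((1/2)*(-1/300)*(-32704))*(3938/1461) = (4088/75)*(3938/1461) = 16098544/109575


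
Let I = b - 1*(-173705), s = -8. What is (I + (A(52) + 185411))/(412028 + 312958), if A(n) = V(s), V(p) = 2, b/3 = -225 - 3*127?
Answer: 19850/40277 ≈ 0.49284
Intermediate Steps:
b = -1818 (b = 3*(-225 - 3*127) = 3*(-225 - 381) = 3*(-606) = -1818)
A(n) = 2
I = 171887 (I = -1818 - 1*(-173705) = -1818 + 173705 = 171887)
(I + (A(52) + 185411))/(412028 + 312958) = (171887 + (2 + 185411))/(412028 + 312958) = (171887 + 185413)/724986 = 357300*(1/724986) = 19850/40277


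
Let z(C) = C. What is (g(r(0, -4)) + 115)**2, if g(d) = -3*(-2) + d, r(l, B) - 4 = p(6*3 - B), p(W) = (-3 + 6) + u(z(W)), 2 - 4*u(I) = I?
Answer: 15129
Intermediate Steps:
u(I) = 1/2 - I/4
p(W) = 7/2 - W/4 (p(W) = (-3 + 6) + (1/2 - W/4) = 3 + (1/2 - W/4) = 7/2 - W/4)
r(l, B) = 3 + B/4 (r(l, B) = 4 + (7/2 - (6*3 - B)/4) = 4 + (7/2 - (18 - B)/4) = 4 + (7/2 + (-9/2 + B/4)) = 4 + (-1 + B/4) = 3 + B/4)
g(d) = 6 + d
(g(r(0, -4)) + 115)**2 = ((6 + (3 + (1/4)*(-4))) + 115)**2 = ((6 + (3 - 1)) + 115)**2 = ((6 + 2) + 115)**2 = (8 + 115)**2 = 123**2 = 15129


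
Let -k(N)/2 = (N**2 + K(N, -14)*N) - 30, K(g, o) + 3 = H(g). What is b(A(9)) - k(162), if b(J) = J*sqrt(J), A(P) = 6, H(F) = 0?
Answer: 51456 + 6*sqrt(6) ≈ 51471.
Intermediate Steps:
K(g, o) = -3 (K(g, o) = -3 + 0 = -3)
b(J) = J**(3/2)
k(N) = 60 - 2*N**2 + 6*N (k(N) = -2*((N**2 - 3*N) - 30) = -2*(-30 + N**2 - 3*N) = 60 - 2*N**2 + 6*N)
b(A(9)) - k(162) = 6**(3/2) - (60 - 2*162**2 + 6*162) = 6*sqrt(6) - (60 - 2*26244 + 972) = 6*sqrt(6) - (60 - 52488 + 972) = 6*sqrt(6) - 1*(-51456) = 6*sqrt(6) + 51456 = 51456 + 6*sqrt(6)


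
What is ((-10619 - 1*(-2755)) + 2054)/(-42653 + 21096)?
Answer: 5810/21557 ≈ 0.26952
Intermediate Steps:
((-10619 - 1*(-2755)) + 2054)/(-42653 + 21096) = ((-10619 + 2755) + 2054)/(-21557) = (-7864 + 2054)*(-1/21557) = -5810*(-1/21557) = 5810/21557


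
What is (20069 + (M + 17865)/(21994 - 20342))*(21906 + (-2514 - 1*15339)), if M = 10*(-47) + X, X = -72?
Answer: 19206189069/236 ≈ 8.1382e+7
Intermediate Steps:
M = -542 (M = 10*(-47) - 72 = -470 - 72 = -542)
(20069 + (M + 17865)/(21994 - 20342))*(21906 + (-2514 - 1*15339)) = (20069 + (-542 + 17865)/(21994 - 20342))*(21906 + (-2514 - 1*15339)) = (20069 + 17323/1652)*(21906 + (-2514 - 15339)) = (20069 + 17323*(1/1652))*(21906 - 17853) = (20069 + 17323/1652)*4053 = (33171311/1652)*4053 = 19206189069/236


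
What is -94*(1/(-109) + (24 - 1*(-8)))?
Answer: -327778/109 ≈ -3007.1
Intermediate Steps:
-94*(1/(-109) + (24 - 1*(-8))) = -94*(-1/109 + (24 + 8)) = -94*(-1/109 + 32) = -94*3487/109 = -327778/109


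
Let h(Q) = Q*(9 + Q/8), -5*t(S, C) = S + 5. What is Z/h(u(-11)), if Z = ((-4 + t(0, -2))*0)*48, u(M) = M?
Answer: 0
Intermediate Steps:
t(S, C) = -1 - S/5 (t(S, C) = -(S + 5)/5 = -(5 + S)/5 = -1 - S/5)
h(Q) = Q*(9 + Q/8) (h(Q) = Q*(9 + Q*(⅛)) = Q*(9 + Q/8))
Z = 0 (Z = ((-4 + (-1 - ⅕*0))*0)*48 = ((-4 + (-1 + 0))*0)*48 = ((-4 - 1)*0)*48 = -5*0*48 = 0*48 = 0)
Z/h(u(-11)) = 0/(((⅛)*(-11)*(72 - 11))) = 0/(((⅛)*(-11)*61)) = 0/(-671/8) = 0*(-8/671) = 0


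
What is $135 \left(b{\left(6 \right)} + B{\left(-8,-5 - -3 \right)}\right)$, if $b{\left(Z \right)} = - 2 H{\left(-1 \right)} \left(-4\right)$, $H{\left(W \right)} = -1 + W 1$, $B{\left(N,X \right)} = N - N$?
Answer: $-2160$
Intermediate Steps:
$B{\left(N,X \right)} = 0$
$H{\left(W \right)} = -1 + W$
$b{\left(Z \right)} = -16$ ($b{\left(Z \right)} = - 2 \left(-1 - 1\right) \left(-4\right) = \left(-2\right) \left(-2\right) \left(-4\right) = 4 \left(-4\right) = -16$)
$135 \left(b{\left(6 \right)} + B{\left(-8,-5 - -3 \right)}\right) = 135 \left(-16 + 0\right) = 135 \left(-16\right) = -2160$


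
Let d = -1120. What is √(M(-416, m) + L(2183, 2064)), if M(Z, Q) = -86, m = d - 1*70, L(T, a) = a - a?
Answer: I*√86 ≈ 9.2736*I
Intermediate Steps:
L(T, a) = 0
m = -1190 (m = -1120 - 1*70 = -1120 - 70 = -1190)
√(M(-416, m) + L(2183, 2064)) = √(-86 + 0) = √(-86) = I*√86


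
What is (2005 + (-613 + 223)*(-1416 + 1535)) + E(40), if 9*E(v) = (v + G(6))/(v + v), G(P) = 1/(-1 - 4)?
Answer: -159857801/3600 ≈ -44405.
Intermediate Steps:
G(P) = -⅕ (G(P) = 1/(-5) = -⅕)
E(v) = (-⅕ + v)/(18*v) (E(v) = ((v - ⅕)/(v + v))/9 = ((-⅕ + v)/((2*v)))/9 = ((-⅕ + v)*(1/(2*v)))/9 = ((-⅕ + v)/(2*v))/9 = (-⅕ + v)/(18*v))
(2005 + (-613 + 223)*(-1416 + 1535)) + E(40) = (2005 + (-613 + 223)*(-1416 + 1535)) + (1/90)*(-1 + 5*40)/40 = (2005 - 390*119) + (1/90)*(1/40)*(-1 + 200) = (2005 - 46410) + (1/90)*(1/40)*199 = -44405 + 199/3600 = -159857801/3600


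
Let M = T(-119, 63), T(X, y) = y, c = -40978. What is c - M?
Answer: -41041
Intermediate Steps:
M = 63
c - M = -40978 - 1*63 = -40978 - 63 = -41041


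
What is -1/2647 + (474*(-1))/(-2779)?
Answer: 1251899/7356013 ≈ 0.17019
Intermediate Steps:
-1/2647 + (474*(-1))/(-2779) = -1*1/2647 - 474*(-1/2779) = -1/2647 + 474/2779 = 1251899/7356013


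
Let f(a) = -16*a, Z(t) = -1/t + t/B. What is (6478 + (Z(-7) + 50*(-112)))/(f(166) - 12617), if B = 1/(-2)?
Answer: -6245/106911 ≈ -0.058413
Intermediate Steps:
B = -½ ≈ -0.50000
Z(t) = -1/t - 2*t (Z(t) = -1/t + t/(-½) = -1/t + t*(-2) = -1/t - 2*t)
(6478 + (Z(-7) + 50*(-112)))/(f(166) - 12617) = (6478 + ((-1/(-7) - 2*(-7)) + 50*(-112)))/(-16*166 - 12617) = (6478 + ((-1*(-⅐) + 14) - 5600))/(-2656 - 12617) = (6478 + ((⅐ + 14) - 5600))/(-15273) = (6478 + (99/7 - 5600))*(-1/15273) = (6478 - 39101/7)*(-1/15273) = (6245/7)*(-1/15273) = -6245/106911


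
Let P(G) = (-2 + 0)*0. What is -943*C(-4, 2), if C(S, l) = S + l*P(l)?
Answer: 3772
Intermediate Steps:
P(G) = 0 (P(G) = -2*0 = 0)
C(S, l) = S (C(S, l) = S + l*0 = S + 0 = S)
-943*C(-4, 2) = -943*(-4) = 3772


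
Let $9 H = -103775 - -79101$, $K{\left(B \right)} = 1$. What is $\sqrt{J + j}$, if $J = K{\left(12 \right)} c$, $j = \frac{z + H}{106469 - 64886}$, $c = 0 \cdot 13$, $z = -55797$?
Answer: $\frac{17 i \sqrt{75805809}}{124749} \approx 1.1865 i$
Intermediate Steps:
$H = - \frac{24674}{9}$ ($H = \frac{-103775 - -79101}{9} = \frac{-103775 + 79101}{9} = \frac{1}{9} \left(-24674\right) = - \frac{24674}{9} \approx -2741.6$)
$c = 0$
$j = - \frac{526847}{374247}$ ($j = \frac{-55797 - \frac{24674}{9}}{106469 - 64886} = - \frac{526847}{9 \cdot 41583} = \left(- \frac{526847}{9}\right) \frac{1}{41583} = - \frac{526847}{374247} \approx -1.4078$)
$J = 0$ ($J = 1 \cdot 0 = 0$)
$\sqrt{J + j} = \sqrt{0 - \frac{526847}{374247}} = \sqrt{- \frac{526847}{374247}} = \frac{17 i \sqrt{75805809}}{124749}$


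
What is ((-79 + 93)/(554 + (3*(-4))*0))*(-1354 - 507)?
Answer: -13027/277 ≈ -47.029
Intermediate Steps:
((-79 + 93)/(554 + (3*(-4))*0))*(-1354 - 507) = (14/(554 - 12*0))*(-1861) = (14/(554 + 0))*(-1861) = (14/554)*(-1861) = (14*(1/554))*(-1861) = (7/277)*(-1861) = -13027/277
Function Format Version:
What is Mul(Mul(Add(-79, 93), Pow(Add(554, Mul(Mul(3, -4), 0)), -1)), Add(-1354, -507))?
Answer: Rational(-13027, 277) ≈ -47.029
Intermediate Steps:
Mul(Mul(Add(-79, 93), Pow(Add(554, Mul(Mul(3, -4), 0)), -1)), Add(-1354, -507)) = Mul(Mul(14, Pow(Add(554, Mul(-12, 0)), -1)), -1861) = Mul(Mul(14, Pow(Add(554, 0), -1)), -1861) = Mul(Mul(14, Pow(554, -1)), -1861) = Mul(Mul(14, Rational(1, 554)), -1861) = Mul(Rational(7, 277), -1861) = Rational(-13027, 277)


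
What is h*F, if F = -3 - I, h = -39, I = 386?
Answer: 15171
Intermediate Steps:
F = -389 (F = -3 - 1*386 = -3 - 386 = -389)
h*F = -39*(-389) = 15171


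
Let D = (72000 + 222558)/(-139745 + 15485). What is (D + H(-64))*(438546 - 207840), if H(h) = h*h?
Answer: 9779519715651/10355 ≈ 9.4442e+8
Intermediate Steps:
H(h) = h²
D = -49093/20710 (D = 294558/(-124260) = 294558*(-1/124260) = -49093/20710 ≈ -2.3705)
(D + H(-64))*(438546 - 207840) = (-49093/20710 + (-64)²)*(438546 - 207840) = (-49093/20710 + 4096)*230706 = (84779067/20710)*230706 = 9779519715651/10355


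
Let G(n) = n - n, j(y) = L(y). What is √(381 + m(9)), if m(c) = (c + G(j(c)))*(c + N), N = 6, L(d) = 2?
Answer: 2*√129 ≈ 22.716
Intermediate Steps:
j(y) = 2
G(n) = 0
m(c) = c*(6 + c) (m(c) = (c + 0)*(c + 6) = c*(6 + c))
√(381 + m(9)) = √(381 + 9*(6 + 9)) = √(381 + 9*15) = √(381 + 135) = √516 = 2*√129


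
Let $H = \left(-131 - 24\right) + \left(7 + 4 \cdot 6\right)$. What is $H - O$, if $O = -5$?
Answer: $-119$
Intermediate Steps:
$H = -124$ ($H = -155 + \left(7 + 24\right) = -155 + 31 = -124$)
$H - O = -124 - -5 = -124 + 5 = -119$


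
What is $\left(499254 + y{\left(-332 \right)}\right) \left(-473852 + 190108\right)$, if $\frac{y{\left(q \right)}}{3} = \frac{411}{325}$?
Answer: $- \frac{46039956123552}{325} \approx -1.4166 \cdot 10^{11}$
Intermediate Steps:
$y{\left(q \right)} = \frac{1233}{325}$ ($y{\left(q \right)} = 3 \cdot \frac{411}{325} = \frac{1233}{325}$)
$\left(499254 + y{\left(-332 \right)}\right) \left(-473852 + 190108\right) = \left(499254 + \frac{1233}{325}\right) \left(-473852 + 190108\right) = \frac{162258783}{325} \left(-283744\right) = - \frac{46039956123552}{325}$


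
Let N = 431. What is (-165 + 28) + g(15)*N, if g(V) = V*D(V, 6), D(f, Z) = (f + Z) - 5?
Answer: 103303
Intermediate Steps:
D(f, Z) = -5 + Z + f (D(f, Z) = (Z + f) - 5 = -5 + Z + f)
g(V) = V*(1 + V) (g(V) = V*(-5 + 6 + V) = V*(1 + V))
(-165 + 28) + g(15)*N = (-165 + 28) + (15*(1 + 15))*431 = -137 + (15*16)*431 = -137 + 240*431 = -137 + 103440 = 103303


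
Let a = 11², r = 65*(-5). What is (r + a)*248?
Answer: -50592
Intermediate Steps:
r = -325
a = 121
(r + a)*248 = (-325 + 121)*248 = -204*248 = -50592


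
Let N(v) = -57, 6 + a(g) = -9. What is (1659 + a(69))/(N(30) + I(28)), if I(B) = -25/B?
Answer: -46032/1621 ≈ -28.397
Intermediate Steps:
a(g) = -15 (a(g) = -6 - 9 = -15)
(1659 + a(69))/(N(30) + I(28)) = (1659 - 15)/(-57 - 25/28) = 1644/(-57 - 25*1/28) = 1644/(-57 - 25/28) = 1644/(-1621/28) = 1644*(-28/1621) = -46032/1621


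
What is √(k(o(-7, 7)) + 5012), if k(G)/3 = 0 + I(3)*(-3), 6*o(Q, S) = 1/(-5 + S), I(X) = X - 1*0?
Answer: √4985 ≈ 70.604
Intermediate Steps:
I(X) = X (I(X) = X + 0 = X)
o(Q, S) = 1/(6*(-5 + S))
k(G) = -27 (k(G) = 3*(0 + 3*(-3)) = 3*(0 - 9) = 3*(-9) = -27)
√(k(o(-7, 7)) + 5012) = √(-27 + 5012) = √4985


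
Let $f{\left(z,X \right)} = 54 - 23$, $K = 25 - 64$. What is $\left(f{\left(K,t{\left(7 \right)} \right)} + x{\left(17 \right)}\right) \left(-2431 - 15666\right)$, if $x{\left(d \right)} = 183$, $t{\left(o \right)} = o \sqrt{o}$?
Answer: $-3872758$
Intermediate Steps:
$t{\left(o \right)} = o^{\frac{3}{2}}$
$K = -39$ ($K = 25 - 64 = -39$)
$f{\left(z,X \right)} = 31$
$\left(f{\left(K,t{\left(7 \right)} \right)} + x{\left(17 \right)}\right) \left(-2431 - 15666\right) = \left(31 + 183\right) \left(-2431 - 15666\right) = 214 \left(-18097\right) = -3872758$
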